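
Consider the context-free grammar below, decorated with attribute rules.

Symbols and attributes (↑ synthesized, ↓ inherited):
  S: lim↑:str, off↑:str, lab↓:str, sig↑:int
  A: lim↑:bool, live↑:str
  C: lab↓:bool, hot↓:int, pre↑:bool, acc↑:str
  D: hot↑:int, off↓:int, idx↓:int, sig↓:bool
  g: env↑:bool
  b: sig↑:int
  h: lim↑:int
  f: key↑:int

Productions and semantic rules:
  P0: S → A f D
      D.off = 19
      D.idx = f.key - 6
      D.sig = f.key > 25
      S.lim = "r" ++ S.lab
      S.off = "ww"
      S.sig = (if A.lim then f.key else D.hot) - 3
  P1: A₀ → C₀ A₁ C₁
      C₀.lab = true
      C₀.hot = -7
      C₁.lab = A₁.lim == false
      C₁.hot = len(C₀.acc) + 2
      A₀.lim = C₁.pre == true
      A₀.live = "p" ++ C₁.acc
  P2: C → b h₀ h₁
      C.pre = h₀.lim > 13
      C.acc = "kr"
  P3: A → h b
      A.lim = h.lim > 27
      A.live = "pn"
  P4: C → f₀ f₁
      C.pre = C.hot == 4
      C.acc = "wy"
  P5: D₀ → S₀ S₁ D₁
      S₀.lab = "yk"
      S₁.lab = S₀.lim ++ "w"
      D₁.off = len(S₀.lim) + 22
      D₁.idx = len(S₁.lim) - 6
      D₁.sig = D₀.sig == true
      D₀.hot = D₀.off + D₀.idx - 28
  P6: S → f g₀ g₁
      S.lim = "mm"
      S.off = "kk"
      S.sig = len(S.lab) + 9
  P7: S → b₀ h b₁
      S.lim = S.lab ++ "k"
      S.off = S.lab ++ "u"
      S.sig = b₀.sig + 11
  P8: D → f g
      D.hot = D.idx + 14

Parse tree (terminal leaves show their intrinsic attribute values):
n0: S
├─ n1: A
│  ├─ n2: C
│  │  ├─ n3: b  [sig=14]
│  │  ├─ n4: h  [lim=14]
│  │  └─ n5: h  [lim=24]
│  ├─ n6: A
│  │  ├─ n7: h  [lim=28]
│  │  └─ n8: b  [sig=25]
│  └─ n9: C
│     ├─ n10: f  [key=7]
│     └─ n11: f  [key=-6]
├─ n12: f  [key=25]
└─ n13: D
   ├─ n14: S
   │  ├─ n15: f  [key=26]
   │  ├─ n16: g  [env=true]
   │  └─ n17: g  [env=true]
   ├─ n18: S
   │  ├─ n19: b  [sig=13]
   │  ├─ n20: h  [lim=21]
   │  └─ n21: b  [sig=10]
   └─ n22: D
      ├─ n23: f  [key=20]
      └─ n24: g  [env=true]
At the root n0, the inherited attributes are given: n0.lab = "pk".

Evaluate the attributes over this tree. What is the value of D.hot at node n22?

12

1. n0.lab = "pk"  [given at root]
2. n2.lab = true  [true]
3. n2.hot = -7  [-7]
4. n3.sig = 14  [terminal]
5. n4.lim = 14  [terminal]
6. n5.lim = 24  [terminal]
7. n2.pre = true  [h₀.lim > 13]
8. n2.acc = "kr"  ["kr"]
9. n7.lim = 28  [terminal]
10. n8.sig = 25  [terminal]
11. n6.lim = true  [h.lim > 27]
12. n6.live = "pn"  ["pn"]
13. n9.lab = false  [A₁.lim == false]
14. n9.hot = 4  [len(C₀.acc) + 2]
15. n10.key = 7  [terminal]
16. n11.key = -6  [terminal]
17. n9.pre = true  [C.hot == 4]
18. n9.acc = "wy"  ["wy"]
19. n1.lim = true  [C₁.pre == true]
20. n1.live = "pwy"  ["p" ++ C₁.acc]
21. n12.key = 25  [terminal]
22. n13.off = 19  [19]
23. n13.idx = 19  [f.key - 6]
24. n13.sig = false  [f.key > 25]
25. n14.lab = "yk"  ["yk"]
26. n15.key = 26  [terminal]
27. n16.env = true  [terminal]
28. n17.env = true  [terminal]
29. n14.lim = "mm"  ["mm"]
30. n14.off = "kk"  ["kk"]
31. n14.sig = 11  [len(S.lab) + 9]
32. n18.lab = "mmw"  [S₀.lim ++ "w"]
33. n19.sig = 13  [terminal]
34. n20.lim = 21  [terminal]
35. n21.sig = 10  [terminal]
36. n18.lim = "mmwk"  [S.lab ++ "k"]
37. n18.off = "mmwu"  [S.lab ++ "u"]
38. n18.sig = 24  [b₀.sig + 11]
39. n22.off = 24  [len(S₀.lim) + 22]
40. n22.idx = -2  [len(S₁.lim) - 6]
41. n22.sig = false  [D₀.sig == true]
42. n23.key = 20  [terminal]
43. n24.env = true  [terminal]
44. n22.hot = 12  [D.idx + 14]
45. n13.hot = 10  [D₀.off + D₀.idx - 28]
46. n0.lim = "rpk"  ["r" ++ S.lab]
47. n0.off = "ww"  ["ww"]
48. n0.sig = 22  [(if A.lim then f.key else D.hot) - 3]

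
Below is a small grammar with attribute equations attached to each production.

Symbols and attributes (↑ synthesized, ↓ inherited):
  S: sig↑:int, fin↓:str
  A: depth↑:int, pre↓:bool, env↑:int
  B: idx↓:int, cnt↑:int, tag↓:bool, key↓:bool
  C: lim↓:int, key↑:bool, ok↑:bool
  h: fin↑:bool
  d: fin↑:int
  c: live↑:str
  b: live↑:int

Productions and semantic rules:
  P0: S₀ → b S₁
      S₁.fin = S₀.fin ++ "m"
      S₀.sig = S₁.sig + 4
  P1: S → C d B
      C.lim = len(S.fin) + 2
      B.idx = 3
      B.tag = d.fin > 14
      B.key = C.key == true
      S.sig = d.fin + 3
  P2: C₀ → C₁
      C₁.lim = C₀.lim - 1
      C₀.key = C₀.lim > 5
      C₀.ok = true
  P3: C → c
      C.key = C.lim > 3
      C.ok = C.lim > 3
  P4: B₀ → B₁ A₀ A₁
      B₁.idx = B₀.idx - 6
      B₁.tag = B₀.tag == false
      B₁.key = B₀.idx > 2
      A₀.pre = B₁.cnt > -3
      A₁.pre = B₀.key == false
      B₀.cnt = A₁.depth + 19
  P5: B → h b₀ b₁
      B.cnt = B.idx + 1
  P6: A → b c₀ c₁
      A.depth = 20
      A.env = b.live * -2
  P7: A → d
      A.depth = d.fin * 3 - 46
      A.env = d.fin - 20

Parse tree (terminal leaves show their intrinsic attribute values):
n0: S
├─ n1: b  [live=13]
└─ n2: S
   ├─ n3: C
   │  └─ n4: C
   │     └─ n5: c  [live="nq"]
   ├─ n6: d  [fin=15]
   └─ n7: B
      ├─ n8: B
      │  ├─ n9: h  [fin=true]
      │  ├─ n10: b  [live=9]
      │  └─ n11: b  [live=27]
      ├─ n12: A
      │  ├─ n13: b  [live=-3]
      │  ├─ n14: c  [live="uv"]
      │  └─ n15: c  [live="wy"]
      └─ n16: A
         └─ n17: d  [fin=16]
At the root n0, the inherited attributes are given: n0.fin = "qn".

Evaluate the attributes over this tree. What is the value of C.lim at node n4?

4

1. n0.fin = "qn"  [given at root]
2. n1.live = 13  [terminal]
3. n2.fin = "qnm"  [S₀.fin ++ "m"]
4. n3.lim = 5  [len(S.fin) + 2]
5. n4.lim = 4  [C₀.lim - 1]
6. n5.live = "nq"  [terminal]
7. n4.key = true  [C.lim > 3]
8. n4.ok = true  [C.lim > 3]
9. n3.key = false  [C₀.lim > 5]
10. n3.ok = true  [true]
11. n6.fin = 15  [terminal]
12. n7.idx = 3  [3]
13. n7.tag = true  [d.fin > 14]
14. n7.key = false  [C.key == true]
15. n8.idx = -3  [B₀.idx - 6]
16. n8.tag = false  [B₀.tag == false]
17. n8.key = true  [B₀.idx > 2]
18. n9.fin = true  [terminal]
19. n10.live = 9  [terminal]
20. n11.live = 27  [terminal]
21. n8.cnt = -2  [B.idx + 1]
22. n12.pre = true  [B₁.cnt > -3]
23. n13.live = -3  [terminal]
24. n14.live = "uv"  [terminal]
25. n15.live = "wy"  [terminal]
26. n12.depth = 20  [20]
27. n12.env = 6  [b.live * -2]
28. n16.pre = true  [B₀.key == false]
29. n17.fin = 16  [terminal]
30. n16.depth = 2  [d.fin * 3 - 46]
31. n16.env = -4  [d.fin - 20]
32. n7.cnt = 21  [A₁.depth + 19]
33. n2.sig = 18  [d.fin + 3]
34. n0.sig = 22  [S₁.sig + 4]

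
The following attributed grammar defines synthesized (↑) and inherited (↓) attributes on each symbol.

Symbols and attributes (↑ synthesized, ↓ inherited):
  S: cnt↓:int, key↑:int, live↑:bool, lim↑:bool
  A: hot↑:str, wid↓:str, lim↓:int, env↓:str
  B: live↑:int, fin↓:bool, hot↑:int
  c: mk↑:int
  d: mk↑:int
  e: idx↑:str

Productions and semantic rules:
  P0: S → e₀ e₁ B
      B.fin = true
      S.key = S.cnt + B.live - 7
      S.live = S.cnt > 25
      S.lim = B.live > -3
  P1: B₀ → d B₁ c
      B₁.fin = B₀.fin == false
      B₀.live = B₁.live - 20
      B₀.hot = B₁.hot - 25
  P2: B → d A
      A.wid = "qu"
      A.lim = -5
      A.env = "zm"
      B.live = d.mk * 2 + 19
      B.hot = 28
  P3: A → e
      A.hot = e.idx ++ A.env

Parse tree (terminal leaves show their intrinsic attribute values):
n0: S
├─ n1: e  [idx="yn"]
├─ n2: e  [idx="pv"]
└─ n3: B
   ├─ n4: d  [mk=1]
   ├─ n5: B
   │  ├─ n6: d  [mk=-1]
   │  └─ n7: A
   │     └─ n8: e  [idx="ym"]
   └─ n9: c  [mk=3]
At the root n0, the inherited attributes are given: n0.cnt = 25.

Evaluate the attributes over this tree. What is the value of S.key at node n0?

15

1. n0.cnt = 25  [given at root]
2. n1.idx = "yn"  [terminal]
3. n2.idx = "pv"  [terminal]
4. n3.fin = true  [true]
5. n4.mk = 1  [terminal]
6. n5.fin = false  [B₀.fin == false]
7. n6.mk = -1  [terminal]
8. n7.wid = "qu"  ["qu"]
9. n7.lim = -5  [-5]
10. n7.env = "zm"  ["zm"]
11. n8.idx = "ym"  [terminal]
12. n7.hot = "ymzm"  [e.idx ++ A.env]
13. n5.live = 17  [d.mk * 2 + 19]
14. n5.hot = 28  [28]
15. n9.mk = 3  [terminal]
16. n3.live = -3  [B₁.live - 20]
17. n3.hot = 3  [B₁.hot - 25]
18. n0.key = 15  [S.cnt + B.live - 7]
19. n0.live = false  [S.cnt > 25]
20. n0.lim = false  [B.live > -3]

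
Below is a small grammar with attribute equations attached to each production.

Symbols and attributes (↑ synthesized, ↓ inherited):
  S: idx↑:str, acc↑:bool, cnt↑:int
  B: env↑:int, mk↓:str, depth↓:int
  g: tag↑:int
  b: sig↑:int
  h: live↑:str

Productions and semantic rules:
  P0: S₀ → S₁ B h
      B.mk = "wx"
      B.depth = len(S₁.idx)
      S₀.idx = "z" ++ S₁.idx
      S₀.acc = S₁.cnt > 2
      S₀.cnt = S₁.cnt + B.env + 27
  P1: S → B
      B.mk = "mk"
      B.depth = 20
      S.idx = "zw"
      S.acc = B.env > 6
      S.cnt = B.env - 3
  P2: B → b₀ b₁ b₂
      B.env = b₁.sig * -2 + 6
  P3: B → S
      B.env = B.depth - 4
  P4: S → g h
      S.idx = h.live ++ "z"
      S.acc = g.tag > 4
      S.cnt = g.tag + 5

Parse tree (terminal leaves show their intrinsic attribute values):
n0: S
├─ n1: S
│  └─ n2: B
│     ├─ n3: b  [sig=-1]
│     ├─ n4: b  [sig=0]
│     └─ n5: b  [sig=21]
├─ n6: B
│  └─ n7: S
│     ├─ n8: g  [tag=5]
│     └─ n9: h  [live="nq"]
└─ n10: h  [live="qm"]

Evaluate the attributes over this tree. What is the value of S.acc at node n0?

true

1. n2.mk = "mk"  ["mk"]
2. n2.depth = 20  [20]
3. n3.sig = -1  [terminal]
4. n4.sig = 0  [terminal]
5. n5.sig = 21  [terminal]
6. n2.env = 6  [b₁.sig * -2 + 6]
7. n1.idx = "zw"  ["zw"]
8. n1.acc = false  [B.env > 6]
9. n1.cnt = 3  [B.env - 3]
10. n6.mk = "wx"  ["wx"]
11. n6.depth = 2  [len(S₁.idx)]
12. n8.tag = 5  [terminal]
13. n9.live = "nq"  [terminal]
14. n7.idx = "nqz"  [h.live ++ "z"]
15. n7.acc = true  [g.tag > 4]
16. n7.cnt = 10  [g.tag + 5]
17. n6.env = -2  [B.depth - 4]
18. n10.live = "qm"  [terminal]
19. n0.idx = "zzw"  ["z" ++ S₁.idx]
20. n0.acc = true  [S₁.cnt > 2]
21. n0.cnt = 28  [S₁.cnt + B.env + 27]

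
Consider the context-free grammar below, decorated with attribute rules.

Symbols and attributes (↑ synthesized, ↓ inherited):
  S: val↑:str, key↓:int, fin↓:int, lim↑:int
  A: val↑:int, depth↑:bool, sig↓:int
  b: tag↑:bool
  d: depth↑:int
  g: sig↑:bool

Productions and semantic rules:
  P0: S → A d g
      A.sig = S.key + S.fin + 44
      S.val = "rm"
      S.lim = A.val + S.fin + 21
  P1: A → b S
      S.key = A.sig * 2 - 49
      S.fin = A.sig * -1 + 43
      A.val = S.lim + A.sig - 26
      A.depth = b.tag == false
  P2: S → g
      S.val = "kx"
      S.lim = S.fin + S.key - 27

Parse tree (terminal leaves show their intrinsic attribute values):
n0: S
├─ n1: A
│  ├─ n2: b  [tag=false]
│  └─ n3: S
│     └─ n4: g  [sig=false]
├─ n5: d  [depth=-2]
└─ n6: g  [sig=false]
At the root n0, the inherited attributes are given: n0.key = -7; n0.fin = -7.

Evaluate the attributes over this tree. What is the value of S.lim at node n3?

-3

1. n0.key = -7  [given at root]
2. n0.fin = -7  [given at root]
3. n1.sig = 30  [S.key + S.fin + 44]
4. n2.tag = false  [terminal]
5. n3.key = 11  [A.sig * 2 - 49]
6. n3.fin = 13  [A.sig * -1 + 43]
7. n4.sig = false  [terminal]
8. n3.val = "kx"  ["kx"]
9. n3.lim = -3  [S.fin + S.key - 27]
10. n1.val = 1  [S.lim + A.sig - 26]
11. n1.depth = true  [b.tag == false]
12. n5.depth = -2  [terminal]
13. n6.sig = false  [terminal]
14. n0.val = "rm"  ["rm"]
15. n0.lim = 15  [A.val + S.fin + 21]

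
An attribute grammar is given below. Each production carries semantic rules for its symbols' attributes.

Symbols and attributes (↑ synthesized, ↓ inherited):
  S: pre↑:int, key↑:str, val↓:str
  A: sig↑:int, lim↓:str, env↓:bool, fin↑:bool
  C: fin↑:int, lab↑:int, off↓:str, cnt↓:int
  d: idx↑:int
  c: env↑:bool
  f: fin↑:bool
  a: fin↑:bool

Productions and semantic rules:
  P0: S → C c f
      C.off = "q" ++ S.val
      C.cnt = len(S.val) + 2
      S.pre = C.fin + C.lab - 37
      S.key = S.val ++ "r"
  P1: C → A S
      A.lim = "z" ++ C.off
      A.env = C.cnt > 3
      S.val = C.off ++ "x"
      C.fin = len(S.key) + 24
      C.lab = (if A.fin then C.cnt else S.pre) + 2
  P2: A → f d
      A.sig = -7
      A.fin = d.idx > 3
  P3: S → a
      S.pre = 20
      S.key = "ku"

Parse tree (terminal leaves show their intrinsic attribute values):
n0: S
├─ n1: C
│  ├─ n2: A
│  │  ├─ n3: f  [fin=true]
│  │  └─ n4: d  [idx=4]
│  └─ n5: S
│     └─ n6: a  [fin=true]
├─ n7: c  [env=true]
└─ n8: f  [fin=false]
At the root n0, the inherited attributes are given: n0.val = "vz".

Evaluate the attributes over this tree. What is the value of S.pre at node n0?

1. n0.val = "vz"  [given at root]
2. n1.off = "qvz"  ["q" ++ S.val]
3. n1.cnt = 4  [len(S.val) + 2]
4. n2.lim = "zqvz"  ["z" ++ C.off]
5. n2.env = true  [C.cnt > 3]
6. n3.fin = true  [terminal]
7. n4.idx = 4  [terminal]
8. n2.sig = -7  [-7]
9. n2.fin = true  [d.idx > 3]
10. n5.val = "qvzx"  [C.off ++ "x"]
11. n6.fin = true  [terminal]
12. n5.pre = 20  [20]
13. n5.key = "ku"  ["ku"]
14. n1.fin = 26  [len(S.key) + 24]
15. n1.lab = 6  [(if A.fin then C.cnt else S.pre) + 2]
16. n7.env = true  [terminal]
17. n8.fin = false  [terminal]
18. n0.pre = -5  [C.fin + C.lab - 37]
19. n0.key = "vzr"  [S.val ++ "r"]

-5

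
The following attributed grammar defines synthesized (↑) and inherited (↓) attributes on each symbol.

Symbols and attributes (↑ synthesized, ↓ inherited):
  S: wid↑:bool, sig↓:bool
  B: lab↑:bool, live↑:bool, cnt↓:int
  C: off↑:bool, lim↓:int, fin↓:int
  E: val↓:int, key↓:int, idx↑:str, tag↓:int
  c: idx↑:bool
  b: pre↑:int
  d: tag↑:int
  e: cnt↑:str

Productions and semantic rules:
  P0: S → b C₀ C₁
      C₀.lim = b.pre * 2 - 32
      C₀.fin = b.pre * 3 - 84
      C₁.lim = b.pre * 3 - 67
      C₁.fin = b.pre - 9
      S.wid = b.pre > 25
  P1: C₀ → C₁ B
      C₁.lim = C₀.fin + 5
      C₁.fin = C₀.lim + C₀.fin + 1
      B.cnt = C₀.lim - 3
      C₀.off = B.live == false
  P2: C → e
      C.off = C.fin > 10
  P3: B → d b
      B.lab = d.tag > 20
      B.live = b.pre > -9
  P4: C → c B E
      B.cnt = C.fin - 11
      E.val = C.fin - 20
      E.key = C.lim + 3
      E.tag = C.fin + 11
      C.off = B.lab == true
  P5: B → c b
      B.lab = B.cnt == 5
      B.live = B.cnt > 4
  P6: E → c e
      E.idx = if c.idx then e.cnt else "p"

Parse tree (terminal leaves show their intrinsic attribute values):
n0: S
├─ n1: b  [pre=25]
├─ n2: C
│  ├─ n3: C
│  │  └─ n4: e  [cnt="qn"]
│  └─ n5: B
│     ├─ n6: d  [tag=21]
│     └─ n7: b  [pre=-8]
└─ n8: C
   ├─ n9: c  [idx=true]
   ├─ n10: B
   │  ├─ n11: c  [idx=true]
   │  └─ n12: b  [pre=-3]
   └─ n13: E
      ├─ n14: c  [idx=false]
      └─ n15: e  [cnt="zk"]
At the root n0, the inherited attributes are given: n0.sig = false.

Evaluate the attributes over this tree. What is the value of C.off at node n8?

true

1. n0.sig = false  [given at root]
2. n1.pre = 25  [terminal]
3. n2.lim = 18  [b.pre * 2 - 32]
4. n2.fin = -9  [b.pre * 3 - 84]
5. n3.lim = -4  [C₀.fin + 5]
6. n3.fin = 10  [C₀.lim + C₀.fin + 1]
7. n4.cnt = "qn"  [terminal]
8. n3.off = false  [C.fin > 10]
9. n5.cnt = 15  [C₀.lim - 3]
10. n6.tag = 21  [terminal]
11. n7.pre = -8  [terminal]
12. n5.lab = true  [d.tag > 20]
13. n5.live = true  [b.pre > -9]
14. n2.off = false  [B.live == false]
15. n8.lim = 8  [b.pre * 3 - 67]
16. n8.fin = 16  [b.pre - 9]
17. n9.idx = true  [terminal]
18. n10.cnt = 5  [C.fin - 11]
19. n11.idx = true  [terminal]
20. n12.pre = -3  [terminal]
21. n10.lab = true  [B.cnt == 5]
22. n10.live = true  [B.cnt > 4]
23. n13.val = -4  [C.fin - 20]
24. n13.key = 11  [C.lim + 3]
25. n13.tag = 27  [C.fin + 11]
26. n14.idx = false  [terminal]
27. n15.cnt = "zk"  [terminal]
28. n13.idx = "p"  [if c.idx then e.cnt else "p"]
29. n8.off = true  [B.lab == true]
30. n0.wid = false  [b.pre > 25]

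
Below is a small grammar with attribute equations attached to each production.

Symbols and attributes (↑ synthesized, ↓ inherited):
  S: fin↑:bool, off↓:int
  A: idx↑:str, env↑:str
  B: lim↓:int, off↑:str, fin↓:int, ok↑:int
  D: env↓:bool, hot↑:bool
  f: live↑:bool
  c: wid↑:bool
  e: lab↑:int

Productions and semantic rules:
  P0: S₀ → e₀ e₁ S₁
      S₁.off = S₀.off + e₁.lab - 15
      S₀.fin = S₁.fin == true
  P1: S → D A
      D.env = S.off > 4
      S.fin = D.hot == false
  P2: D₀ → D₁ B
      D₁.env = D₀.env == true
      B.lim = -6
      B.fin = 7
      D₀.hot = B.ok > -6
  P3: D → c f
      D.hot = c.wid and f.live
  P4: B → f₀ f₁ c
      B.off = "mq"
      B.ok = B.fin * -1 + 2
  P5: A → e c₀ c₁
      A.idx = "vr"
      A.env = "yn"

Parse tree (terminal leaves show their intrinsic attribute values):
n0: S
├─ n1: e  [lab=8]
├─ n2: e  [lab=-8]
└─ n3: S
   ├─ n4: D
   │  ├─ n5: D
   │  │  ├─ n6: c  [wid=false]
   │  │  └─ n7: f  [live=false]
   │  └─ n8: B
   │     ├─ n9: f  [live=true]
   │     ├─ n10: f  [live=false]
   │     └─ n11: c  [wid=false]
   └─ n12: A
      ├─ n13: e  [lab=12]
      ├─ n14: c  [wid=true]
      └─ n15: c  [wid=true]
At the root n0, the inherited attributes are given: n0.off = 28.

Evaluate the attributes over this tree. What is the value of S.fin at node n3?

false

1. n0.off = 28  [given at root]
2. n1.lab = 8  [terminal]
3. n2.lab = -8  [terminal]
4. n3.off = 5  [S₀.off + e₁.lab - 15]
5. n4.env = true  [S.off > 4]
6. n5.env = true  [D₀.env == true]
7. n6.wid = false  [terminal]
8. n7.live = false  [terminal]
9. n5.hot = false  [c.wid and f.live]
10. n8.lim = -6  [-6]
11. n8.fin = 7  [7]
12. n9.live = true  [terminal]
13. n10.live = false  [terminal]
14. n11.wid = false  [terminal]
15. n8.off = "mq"  ["mq"]
16. n8.ok = -5  [B.fin * -1 + 2]
17. n4.hot = true  [B.ok > -6]
18. n13.lab = 12  [terminal]
19. n14.wid = true  [terminal]
20. n15.wid = true  [terminal]
21. n12.idx = "vr"  ["vr"]
22. n12.env = "yn"  ["yn"]
23. n3.fin = false  [D.hot == false]
24. n0.fin = false  [S₁.fin == true]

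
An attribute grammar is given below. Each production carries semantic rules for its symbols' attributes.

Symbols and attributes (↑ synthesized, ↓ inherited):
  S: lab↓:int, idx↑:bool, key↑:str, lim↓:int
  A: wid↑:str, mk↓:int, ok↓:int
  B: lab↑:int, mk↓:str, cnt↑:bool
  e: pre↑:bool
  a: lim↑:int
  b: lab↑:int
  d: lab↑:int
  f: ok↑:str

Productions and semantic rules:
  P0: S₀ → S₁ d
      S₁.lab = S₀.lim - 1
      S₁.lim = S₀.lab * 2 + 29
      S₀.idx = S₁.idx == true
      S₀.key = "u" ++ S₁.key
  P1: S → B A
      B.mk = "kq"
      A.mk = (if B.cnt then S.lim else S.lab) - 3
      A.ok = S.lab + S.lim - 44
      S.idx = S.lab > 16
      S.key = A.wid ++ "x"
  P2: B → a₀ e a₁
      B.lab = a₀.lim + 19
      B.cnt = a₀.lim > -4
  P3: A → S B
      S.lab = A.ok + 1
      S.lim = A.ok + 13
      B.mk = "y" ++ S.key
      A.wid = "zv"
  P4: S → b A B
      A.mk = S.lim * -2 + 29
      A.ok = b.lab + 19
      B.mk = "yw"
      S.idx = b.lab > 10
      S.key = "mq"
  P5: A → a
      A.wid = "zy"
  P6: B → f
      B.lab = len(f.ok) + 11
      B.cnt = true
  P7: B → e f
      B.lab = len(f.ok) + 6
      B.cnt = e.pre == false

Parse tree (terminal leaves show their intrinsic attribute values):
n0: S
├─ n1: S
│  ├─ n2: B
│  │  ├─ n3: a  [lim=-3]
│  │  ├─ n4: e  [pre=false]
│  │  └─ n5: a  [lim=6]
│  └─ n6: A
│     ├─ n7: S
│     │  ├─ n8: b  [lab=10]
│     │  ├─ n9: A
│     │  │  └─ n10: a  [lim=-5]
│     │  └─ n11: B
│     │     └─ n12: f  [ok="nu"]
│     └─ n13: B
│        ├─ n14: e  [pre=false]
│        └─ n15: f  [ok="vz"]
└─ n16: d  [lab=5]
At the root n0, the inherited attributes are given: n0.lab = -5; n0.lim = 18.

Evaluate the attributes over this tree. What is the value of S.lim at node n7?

5

1. n0.lab = -5  [given at root]
2. n0.lim = 18  [given at root]
3. n1.lab = 17  [S₀.lim - 1]
4. n1.lim = 19  [S₀.lab * 2 + 29]
5. n2.mk = "kq"  ["kq"]
6. n3.lim = -3  [terminal]
7. n4.pre = false  [terminal]
8. n5.lim = 6  [terminal]
9. n2.lab = 16  [a₀.lim + 19]
10. n2.cnt = true  [a₀.lim > -4]
11. n6.mk = 16  [(if B.cnt then S.lim else S.lab) - 3]
12. n6.ok = -8  [S.lab + S.lim - 44]
13. n7.lab = -7  [A.ok + 1]
14. n7.lim = 5  [A.ok + 13]
15. n8.lab = 10  [terminal]
16. n9.mk = 19  [S.lim * -2 + 29]
17. n9.ok = 29  [b.lab + 19]
18. n10.lim = -5  [terminal]
19. n9.wid = "zy"  ["zy"]
20. n11.mk = "yw"  ["yw"]
21. n12.ok = "nu"  [terminal]
22. n11.lab = 13  [len(f.ok) + 11]
23. n11.cnt = true  [true]
24. n7.idx = false  [b.lab > 10]
25. n7.key = "mq"  ["mq"]
26. n13.mk = "ymq"  ["y" ++ S.key]
27. n14.pre = false  [terminal]
28. n15.ok = "vz"  [terminal]
29. n13.lab = 8  [len(f.ok) + 6]
30. n13.cnt = true  [e.pre == false]
31. n6.wid = "zv"  ["zv"]
32. n1.idx = true  [S.lab > 16]
33. n1.key = "zvx"  [A.wid ++ "x"]
34. n16.lab = 5  [terminal]
35. n0.idx = true  [S₁.idx == true]
36. n0.key = "uzvx"  ["u" ++ S₁.key]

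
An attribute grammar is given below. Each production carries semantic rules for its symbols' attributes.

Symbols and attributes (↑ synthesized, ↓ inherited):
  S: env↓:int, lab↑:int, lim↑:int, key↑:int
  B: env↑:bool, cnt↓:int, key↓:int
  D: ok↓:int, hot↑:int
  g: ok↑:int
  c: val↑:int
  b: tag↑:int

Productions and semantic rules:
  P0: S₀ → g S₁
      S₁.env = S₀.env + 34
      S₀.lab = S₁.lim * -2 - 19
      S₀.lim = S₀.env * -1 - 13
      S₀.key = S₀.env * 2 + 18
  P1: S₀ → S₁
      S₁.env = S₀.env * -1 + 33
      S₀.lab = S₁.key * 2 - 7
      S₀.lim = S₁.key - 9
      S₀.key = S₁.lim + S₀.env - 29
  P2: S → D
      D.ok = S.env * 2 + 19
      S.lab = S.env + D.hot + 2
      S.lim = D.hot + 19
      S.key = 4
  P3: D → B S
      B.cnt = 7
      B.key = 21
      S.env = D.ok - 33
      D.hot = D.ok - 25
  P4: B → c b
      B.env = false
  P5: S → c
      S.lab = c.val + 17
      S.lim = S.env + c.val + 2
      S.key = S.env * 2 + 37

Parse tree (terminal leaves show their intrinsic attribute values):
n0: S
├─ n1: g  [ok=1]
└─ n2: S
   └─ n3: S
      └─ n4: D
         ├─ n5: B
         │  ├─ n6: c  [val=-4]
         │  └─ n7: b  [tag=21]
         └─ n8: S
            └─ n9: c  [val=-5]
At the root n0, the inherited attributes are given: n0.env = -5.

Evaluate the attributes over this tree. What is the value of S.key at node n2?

21

1. n0.env = -5  [given at root]
2. n1.ok = 1  [terminal]
3. n2.env = 29  [S₀.env + 34]
4. n3.env = 4  [S₀.env * -1 + 33]
5. n4.ok = 27  [S.env * 2 + 19]
6. n5.cnt = 7  [7]
7. n5.key = 21  [21]
8. n6.val = -4  [terminal]
9. n7.tag = 21  [terminal]
10. n5.env = false  [false]
11. n8.env = -6  [D.ok - 33]
12. n9.val = -5  [terminal]
13. n8.lab = 12  [c.val + 17]
14. n8.lim = -9  [S.env + c.val + 2]
15. n8.key = 25  [S.env * 2 + 37]
16. n4.hot = 2  [D.ok - 25]
17. n3.lab = 8  [S.env + D.hot + 2]
18. n3.lim = 21  [D.hot + 19]
19. n3.key = 4  [4]
20. n2.lab = 1  [S₁.key * 2 - 7]
21. n2.lim = -5  [S₁.key - 9]
22. n2.key = 21  [S₁.lim + S₀.env - 29]
23. n0.lab = -9  [S₁.lim * -2 - 19]
24. n0.lim = -8  [S₀.env * -1 - 13]
25. n0.key = 8  [S₀.env * 2 + 18]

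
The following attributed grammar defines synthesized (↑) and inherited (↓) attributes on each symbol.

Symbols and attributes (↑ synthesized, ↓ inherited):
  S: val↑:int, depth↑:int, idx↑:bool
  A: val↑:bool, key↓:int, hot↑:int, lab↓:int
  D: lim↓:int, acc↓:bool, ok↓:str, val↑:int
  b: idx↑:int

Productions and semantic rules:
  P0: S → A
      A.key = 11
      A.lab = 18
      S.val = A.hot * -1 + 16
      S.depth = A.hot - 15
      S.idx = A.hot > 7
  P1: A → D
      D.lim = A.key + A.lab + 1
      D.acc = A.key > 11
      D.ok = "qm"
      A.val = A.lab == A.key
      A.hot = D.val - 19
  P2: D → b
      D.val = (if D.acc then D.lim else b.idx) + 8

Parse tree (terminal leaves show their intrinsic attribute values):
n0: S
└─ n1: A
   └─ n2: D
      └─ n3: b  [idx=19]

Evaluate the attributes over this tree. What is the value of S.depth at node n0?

1. n1.key = 11  [11]
2. n1.lab = 18  [18]
3. n2.lim = 30  [A.key + A.lab + 1]
4. n2.acc = false  [A.key > 11]
5. n2.ok = "qm"  ["qm"]
6. n3.idx = 19  [terminal]
7. n2.val = 27  [(if D.acc then D.lim else b.idx) + 8]
8. n1.val = false  [A.lab == A.key]
9. n1.hot = 8  [D.val - 19]
10. n0.val = 8  [A.hot * -1 + 16]
11. n0.depth = -7  [A.hot - 15]
12. n0.idx = true  [A.hot > 7]

-7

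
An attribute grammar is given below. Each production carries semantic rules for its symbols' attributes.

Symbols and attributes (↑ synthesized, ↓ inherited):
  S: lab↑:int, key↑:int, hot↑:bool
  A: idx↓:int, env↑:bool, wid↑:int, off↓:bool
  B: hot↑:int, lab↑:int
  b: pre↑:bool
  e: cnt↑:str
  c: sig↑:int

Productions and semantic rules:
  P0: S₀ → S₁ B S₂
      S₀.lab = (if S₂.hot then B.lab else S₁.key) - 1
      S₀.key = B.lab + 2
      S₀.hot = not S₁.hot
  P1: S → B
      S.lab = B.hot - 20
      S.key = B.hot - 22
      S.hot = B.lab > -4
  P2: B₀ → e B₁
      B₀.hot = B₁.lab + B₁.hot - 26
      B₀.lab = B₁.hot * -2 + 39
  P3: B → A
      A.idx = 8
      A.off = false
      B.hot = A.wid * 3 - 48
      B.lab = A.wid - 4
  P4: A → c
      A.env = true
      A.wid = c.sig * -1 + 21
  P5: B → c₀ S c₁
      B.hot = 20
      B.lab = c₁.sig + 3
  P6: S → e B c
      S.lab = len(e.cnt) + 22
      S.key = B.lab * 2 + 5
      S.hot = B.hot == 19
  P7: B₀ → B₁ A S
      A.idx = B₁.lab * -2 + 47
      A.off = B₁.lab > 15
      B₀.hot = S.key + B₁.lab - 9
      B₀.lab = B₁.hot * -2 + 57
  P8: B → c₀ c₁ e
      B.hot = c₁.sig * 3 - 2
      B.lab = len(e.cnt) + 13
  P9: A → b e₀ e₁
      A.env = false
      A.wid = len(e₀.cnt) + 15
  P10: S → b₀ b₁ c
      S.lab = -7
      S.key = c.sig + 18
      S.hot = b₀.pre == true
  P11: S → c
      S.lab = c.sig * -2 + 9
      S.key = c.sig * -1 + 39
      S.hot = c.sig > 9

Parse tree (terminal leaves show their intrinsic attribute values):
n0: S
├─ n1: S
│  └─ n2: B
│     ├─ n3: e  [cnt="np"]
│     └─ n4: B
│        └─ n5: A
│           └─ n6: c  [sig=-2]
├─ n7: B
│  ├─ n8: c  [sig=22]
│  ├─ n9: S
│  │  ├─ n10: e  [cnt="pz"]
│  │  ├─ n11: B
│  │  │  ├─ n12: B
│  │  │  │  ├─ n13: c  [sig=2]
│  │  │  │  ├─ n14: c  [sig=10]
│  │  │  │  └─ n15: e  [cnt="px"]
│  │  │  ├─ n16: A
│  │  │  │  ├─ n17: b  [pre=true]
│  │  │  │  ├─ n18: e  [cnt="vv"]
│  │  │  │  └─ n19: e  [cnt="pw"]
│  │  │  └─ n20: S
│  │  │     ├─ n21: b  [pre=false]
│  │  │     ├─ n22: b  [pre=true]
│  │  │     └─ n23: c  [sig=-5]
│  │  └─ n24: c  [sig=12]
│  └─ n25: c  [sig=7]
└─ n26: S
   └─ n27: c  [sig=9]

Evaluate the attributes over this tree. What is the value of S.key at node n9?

7

1. n3.cnt = "np"  [terminal]
2. n5.idx = 8  [8]
3. n5.off = false  [false]
4. n6.sig = -2  [terminal]
5. n5.env = true  [true]
6. n5.wid = 23  [c.sig * -1 + 21]
7. n4.hot = 21  [A.wid * 3 - 48]
8. n4.lab = 19  [A.wid - 4]
9. n2.hot = 14  [B₁.lab + B₁.hot - 26]
10. n2.lab = -3  [B₁.hot * -2 + 39]
11. n1.lab = -6  [B.hot - 20]
12. n1.key = -8  [B.hot - 22]
13. n1.hot = true  [B.lab > -4]
14. n8.sig = 22  [terminal]
15. n10.cnt = "pz"  [terminal]
16. n13.sig = 2  [terminal]
17. n14.sig = 10  [terminal]
18. n15.cnt = "px"  [terminal]
19. n12.hot = 28  [c₁.sig * 3 - 2]
20. n12.lab = 15  [len(e.cnt) + 13]
21. n16.idx = 17  [B₁.lab * -2 + 47]
22. n16.off = false  [B₁.lab > 15]
23. n17.pre = true  [terminal]
24. n18.cnt = "vv"  [terminal]
25. n19.cnt = "pw"  [terminal]
26. n16.env = false  [false]
27. n16.wid = 17  [len(e₀.cnt) + 15]
28. n21.pre = false  [terminal]
29. n22.pre = true  [terminal]
30. n23.sig = -5  [terminal]
31. n20.lab = -7  [-7]
32. n20.key = 13  [c.sig + 18]
33. n20.hot = false  [b₀.pre == true]
34. n11.hot = 19  [S.key + B₁.lab - 9]
35. n11.lab = 1  [B₁.hot * -2 + 57]
36. n24.sig = 12  [terminal]
37. n9.lab = 24  [len(e.cnt) + 22]
38. n9.key = 7  [B.lab * 2 + 5]
39. n9.hot = true  [B.hot == 19]
40. n25.sig = 7  [terminal]
41. n7.hot = 20  [20]
42. n7.lab = 10  [c₁.sig + 3]
43. n27.sig = 9  [terminal]
44. n26.lab = -9  [c.sig * -2 + 9]
45. n26.key = 30  [c.sig * -1 + 39]
46. n26.hot = false  [c.sig > 9]
47. n0.lab = -9  [(if S₂.hot then B.lab else S₁.key) - 1]
48. n0.key = 12  [B.lab + 2]
49. n0.hot = false  [not S₁.hot]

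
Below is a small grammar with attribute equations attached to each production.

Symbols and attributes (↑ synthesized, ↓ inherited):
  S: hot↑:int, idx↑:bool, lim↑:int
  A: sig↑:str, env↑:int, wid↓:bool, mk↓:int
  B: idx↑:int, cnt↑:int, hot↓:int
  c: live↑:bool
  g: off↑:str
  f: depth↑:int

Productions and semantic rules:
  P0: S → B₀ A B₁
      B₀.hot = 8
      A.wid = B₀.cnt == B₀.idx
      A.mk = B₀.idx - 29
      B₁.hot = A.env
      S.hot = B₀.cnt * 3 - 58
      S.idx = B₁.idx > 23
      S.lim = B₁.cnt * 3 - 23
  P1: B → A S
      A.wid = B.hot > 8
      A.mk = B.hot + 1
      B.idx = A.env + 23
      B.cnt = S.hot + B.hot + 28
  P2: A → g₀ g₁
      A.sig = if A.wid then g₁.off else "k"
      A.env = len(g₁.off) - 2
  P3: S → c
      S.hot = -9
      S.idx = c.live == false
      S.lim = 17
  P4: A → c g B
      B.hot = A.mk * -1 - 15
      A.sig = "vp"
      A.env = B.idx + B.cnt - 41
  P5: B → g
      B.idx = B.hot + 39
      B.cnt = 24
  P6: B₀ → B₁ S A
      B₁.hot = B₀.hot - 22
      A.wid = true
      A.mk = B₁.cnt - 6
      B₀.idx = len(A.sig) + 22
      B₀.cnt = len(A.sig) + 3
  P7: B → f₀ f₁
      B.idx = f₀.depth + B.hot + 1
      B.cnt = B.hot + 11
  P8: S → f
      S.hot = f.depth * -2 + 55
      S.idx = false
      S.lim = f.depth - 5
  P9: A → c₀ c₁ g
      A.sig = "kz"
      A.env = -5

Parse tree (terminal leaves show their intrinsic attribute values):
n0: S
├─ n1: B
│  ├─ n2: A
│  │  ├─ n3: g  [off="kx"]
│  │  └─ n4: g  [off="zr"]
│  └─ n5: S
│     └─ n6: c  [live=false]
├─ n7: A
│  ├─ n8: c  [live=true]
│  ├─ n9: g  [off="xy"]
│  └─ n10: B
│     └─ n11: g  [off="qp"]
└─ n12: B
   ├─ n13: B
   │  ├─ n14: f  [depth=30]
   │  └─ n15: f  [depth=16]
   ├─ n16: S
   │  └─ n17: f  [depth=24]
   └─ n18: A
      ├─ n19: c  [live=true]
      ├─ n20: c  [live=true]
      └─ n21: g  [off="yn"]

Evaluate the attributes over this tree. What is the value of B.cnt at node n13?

2

1. n1.hot = 8  [8]
2. n2.wid = false  [B.hot > 8]
3. n2.mk = 9  [B.hot + 1]
4. n3.off = "kx"  [terminal]
5. n4.off = "zr"  [terminal]
6. n2.sig = "k"  [if A.wid then g₁.off else "k"]
7. n2.env = 0  [len(g₁.off) - 2]
8. n6.live = false  [terminal]
9. n5.hot = -9  [-9]
10. n5.idx = true  [c.live == false]
11. n5.lim = 17  [17]
12. n1.idx = 23  [A.env + 23]
13. n1.cnt = 27  [S.hot + B.hot + 28]
14. n7.wid = false  [B₀.cnt == B₀.idx]
15. n7.mk = -6  [B₀.idx - 29]
16. n8.live = true  [terminal]
17. n9.off = "xy"  [terminal]
18. n10.hot = -9  [A.mk * -1 - 15]
19. n11.off = "qp"  [terminal]
20. n10.idx = 30  [B.hot + 39]
21. n10.cnt = 24  [24]
22. n7.sig = "vp"  ["vp"]
23. n7.env = 13  [B.idx + B.cnt - 41]
24. n12.hot = 13  [A.env]
25. n13.hot = -9  [B₀.hot - 22]
26. n14.depth = 30  [terminal]
27. n15.depth = 16  [terminal]
28. n13.idx = 22  [f₀.depth + B.hot + 1]
29. n13.cnt = 2  [B.hot + 11]
30. n17.depth = 24  [terminal]
31. n16.hot = 7  [f.depth * -2 + 55]
32. n16.idx = false  [false]
33. n16.lim = 19  [f.depth - 5]
34. n18.wid = true  [true]
35. n18.mk = -4  [B₁.cnt - 6]
36. n19.live = true  [terminal]
37. n20.live = true  [terminal]
38. n21.off = "yn"  [terminal]
39. n18.sig = "kz"  ["kz"]
40. n18.env = -5  [-5]
41. n12.idx = 24  [len(A.sig) + 22]
42. n12.cnt = 5  [len(A.sig) + 3]
43. n0.hot = 23  [B₀.cnt * 3 - 58]
44. n0.idx = true  [B₁.idx > 23]
45. n0.lim = -8  [B₁.cnt * 3 - 23]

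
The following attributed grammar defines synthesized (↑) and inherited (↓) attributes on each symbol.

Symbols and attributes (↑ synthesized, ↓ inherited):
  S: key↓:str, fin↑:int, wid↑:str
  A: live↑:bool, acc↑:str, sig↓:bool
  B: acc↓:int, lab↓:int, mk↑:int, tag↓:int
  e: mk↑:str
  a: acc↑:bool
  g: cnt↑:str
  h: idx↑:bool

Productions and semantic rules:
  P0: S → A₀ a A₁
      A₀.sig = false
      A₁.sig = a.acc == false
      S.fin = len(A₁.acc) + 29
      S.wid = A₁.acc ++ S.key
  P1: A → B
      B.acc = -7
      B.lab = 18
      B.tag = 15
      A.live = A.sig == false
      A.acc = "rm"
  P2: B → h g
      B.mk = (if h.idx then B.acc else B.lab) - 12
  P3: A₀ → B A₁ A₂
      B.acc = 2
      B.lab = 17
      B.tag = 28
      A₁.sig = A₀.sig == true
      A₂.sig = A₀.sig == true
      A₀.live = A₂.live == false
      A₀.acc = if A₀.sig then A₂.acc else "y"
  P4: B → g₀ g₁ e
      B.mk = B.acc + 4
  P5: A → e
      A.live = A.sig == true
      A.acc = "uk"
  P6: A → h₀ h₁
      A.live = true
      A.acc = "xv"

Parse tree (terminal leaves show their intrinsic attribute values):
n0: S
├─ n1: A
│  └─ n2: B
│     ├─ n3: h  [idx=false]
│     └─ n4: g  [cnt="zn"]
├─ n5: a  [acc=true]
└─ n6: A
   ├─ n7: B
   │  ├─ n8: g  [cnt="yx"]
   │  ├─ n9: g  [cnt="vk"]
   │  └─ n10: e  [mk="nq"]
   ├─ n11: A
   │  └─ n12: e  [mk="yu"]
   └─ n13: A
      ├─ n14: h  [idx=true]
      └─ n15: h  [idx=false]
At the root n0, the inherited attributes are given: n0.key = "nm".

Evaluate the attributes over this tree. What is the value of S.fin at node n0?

1. n0.key = "nm"  [given at root]
2. n1.sig = false  [false]
3. n2.acc = -7  [-7]
4. n2.lab = 18  [18]
5. n2.tag = 15  [15]
6. n3.idx = false  [terminal]
7. n4.cnt = "zn"  [terminal]
8. n2.mk = 6  [(if h.idx then B.acc else B.lab) - 12]
9. n1.live = true  [A.sig == false]
10. n1.acc = "rm"  ["rm"]
11. n5.acc = true  [terminal]
12. n6.sig = false  [a.acc == false]
13. n7.acc = 2  [2]
14. n7.lab = 17  [17]
15. n7.tag = 28  [28]
16. n8.cnt = "yx"  [terminal]
17. n9.cnt = "vk"  [terminal]
18. n10.mk = "nq"  [terminal]
19. n7.mk = 6  [B.acc + 4]
20. n11.sig = false  [A₀.sig == true]
21. n12.mk = "yu"  [terminal]
22. n11.live = false  [A.sig == true]
23. n11.acc = "uk"  ["uk"]
24. n13.sig = false  [A₀.sig == true]
25. n14.idx = true  [terminal]
26. n15.idx = false  [terminal]
27. n13.live = true  [true]
28. n13.acc = "xv"  ["xv"]
29. n6.live = false  [A₂.live == false]
30. n6.acc = "y"  [if A₀.sig then A₂.acc else "y"]
31. n0.fin = 30  [len(A₁.acc) + 29]
32. n0.wid = "ynm"  [A₁.acc ++ S.key]

30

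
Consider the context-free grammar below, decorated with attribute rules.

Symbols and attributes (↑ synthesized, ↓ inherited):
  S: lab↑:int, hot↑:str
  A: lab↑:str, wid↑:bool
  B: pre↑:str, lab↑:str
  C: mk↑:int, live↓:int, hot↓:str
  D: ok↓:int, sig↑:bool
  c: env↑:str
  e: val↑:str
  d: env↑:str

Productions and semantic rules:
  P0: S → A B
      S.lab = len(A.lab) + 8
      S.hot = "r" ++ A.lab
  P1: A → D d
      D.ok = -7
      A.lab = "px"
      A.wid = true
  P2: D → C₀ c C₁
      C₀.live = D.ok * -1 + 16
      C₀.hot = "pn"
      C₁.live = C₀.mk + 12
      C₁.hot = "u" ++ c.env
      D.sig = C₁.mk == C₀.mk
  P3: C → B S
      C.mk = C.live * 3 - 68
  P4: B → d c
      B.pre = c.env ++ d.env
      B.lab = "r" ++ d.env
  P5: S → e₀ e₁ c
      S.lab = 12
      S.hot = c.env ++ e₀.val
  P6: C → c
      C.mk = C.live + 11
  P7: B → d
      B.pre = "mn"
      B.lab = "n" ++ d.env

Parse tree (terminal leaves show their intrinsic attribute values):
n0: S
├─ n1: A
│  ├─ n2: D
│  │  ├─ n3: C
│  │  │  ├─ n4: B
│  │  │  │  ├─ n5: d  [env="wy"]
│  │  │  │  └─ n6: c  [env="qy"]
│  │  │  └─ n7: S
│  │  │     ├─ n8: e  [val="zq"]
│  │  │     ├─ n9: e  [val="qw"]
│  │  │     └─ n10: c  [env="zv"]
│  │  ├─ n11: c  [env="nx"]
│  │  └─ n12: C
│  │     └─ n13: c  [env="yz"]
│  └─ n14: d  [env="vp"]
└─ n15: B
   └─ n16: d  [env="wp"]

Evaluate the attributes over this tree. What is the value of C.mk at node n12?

1. n2.ok = -7  [-7]
2. n3.live = 23  [D.ok * -1 + 16]
3. n3.hot = "pn"  ["pn"]
4. n5.env = "wy"  [terminal]
5. n6.env = "qy"  [terminal]
6. n4.pre = "qywy"  [c.env ++ d.env]
7. n4.lab = "rwy"  ["r" ++ d.env]
8. n8.val = "zq"  [terminal]
9. n9.val = "qw"  [terminal]
10. n10.env = "zv"  [terminal]
11. n7.lab = 12  [12]
12. n7.hot = "zvzq"  [c.env ++ e₀.val]
13. n3.mk = 1  [C.live * 3 - 68]
14. n11.env = "nx"  [terminal]
15. n12.live = 13  [C₀.mk + 12]
16. n12.hot = "unx"  ["u" ++ c.env]
17. n13.env = "yz"  [terminal]
18. n12.mk = 24  [C.live + 11]
19. n2.sig = false  [C₁.mk == C₀.mk]
20. n14.env = "vp"  [terminal]
21. n1.lab = "px"  ["px"]
22. n1.wid = true  [true]
23. n16.env = "wp"  [terminal]
24. n15.pre = "mn"  ["mn"]
25. n15.lab = "nwp"  ["n" ++ d.env]
26. n0.lab = 10  [len(A.lab) + 8]
27. n0.hot = "rpx"  ["r" ++ A.lab]

24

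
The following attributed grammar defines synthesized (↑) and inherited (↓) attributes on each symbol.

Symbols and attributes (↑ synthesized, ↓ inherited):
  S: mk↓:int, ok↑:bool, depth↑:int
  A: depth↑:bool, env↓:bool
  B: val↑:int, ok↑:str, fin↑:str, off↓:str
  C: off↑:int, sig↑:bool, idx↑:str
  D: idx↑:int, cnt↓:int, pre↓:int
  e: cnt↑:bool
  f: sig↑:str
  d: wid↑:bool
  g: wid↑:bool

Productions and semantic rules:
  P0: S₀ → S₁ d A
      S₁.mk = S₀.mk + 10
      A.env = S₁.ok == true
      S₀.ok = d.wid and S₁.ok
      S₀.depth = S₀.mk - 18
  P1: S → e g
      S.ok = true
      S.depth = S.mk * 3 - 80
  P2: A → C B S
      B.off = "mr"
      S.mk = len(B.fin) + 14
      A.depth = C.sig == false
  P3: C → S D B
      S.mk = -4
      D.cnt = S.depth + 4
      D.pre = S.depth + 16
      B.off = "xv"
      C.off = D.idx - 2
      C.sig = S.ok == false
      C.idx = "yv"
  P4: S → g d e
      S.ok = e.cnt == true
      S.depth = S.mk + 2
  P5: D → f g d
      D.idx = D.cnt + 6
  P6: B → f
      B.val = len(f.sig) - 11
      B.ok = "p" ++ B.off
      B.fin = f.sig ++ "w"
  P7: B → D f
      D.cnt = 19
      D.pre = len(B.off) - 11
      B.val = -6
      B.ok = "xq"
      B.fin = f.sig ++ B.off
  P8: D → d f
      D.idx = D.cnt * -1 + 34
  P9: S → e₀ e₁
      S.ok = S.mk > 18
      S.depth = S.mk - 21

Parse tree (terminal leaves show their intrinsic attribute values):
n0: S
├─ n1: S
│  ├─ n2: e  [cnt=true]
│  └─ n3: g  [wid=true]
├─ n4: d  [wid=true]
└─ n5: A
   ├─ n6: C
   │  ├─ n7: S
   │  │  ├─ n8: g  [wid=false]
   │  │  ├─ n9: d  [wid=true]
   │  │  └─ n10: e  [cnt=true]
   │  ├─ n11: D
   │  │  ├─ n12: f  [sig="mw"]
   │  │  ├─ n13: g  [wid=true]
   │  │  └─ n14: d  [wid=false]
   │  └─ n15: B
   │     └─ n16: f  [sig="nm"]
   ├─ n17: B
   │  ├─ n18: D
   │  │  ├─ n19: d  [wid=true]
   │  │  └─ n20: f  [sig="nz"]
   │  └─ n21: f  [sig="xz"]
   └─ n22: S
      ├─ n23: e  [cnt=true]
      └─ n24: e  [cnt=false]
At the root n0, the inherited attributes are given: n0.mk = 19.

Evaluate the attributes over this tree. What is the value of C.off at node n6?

1. n0.mk = 19  [given at root]
2. n1.mk = 29  [S₀.mk + 10]
3. n2.cnt = true  [terminal]
4. n3.wid = true  [terminal]
5. n1.ok = true  [true]
6. n1.depth = 7  [S.mk * 3 - 80]
7. n4.wid = true  [terminal]
8. n5.env = true  [S₁.ok == true]
9. n7.mk = -4  [-4]
10. n8.wid = false  [terminal]
11. n9.wid = true  [terminal]
12. n10.cnt = true  [terminal]
13. n7.ok = true  [e.cnt == true]
14. n7.depth = -2  [S.mk + 2]
15. n11.cnt = 2  [S.depth + 4]
16. n11.pre = 14  [S.depth + 16]
17. n12.sig = "mw"  [terminal]
18. n13.wid = true  [terminal]
19. n14.wid = false  [terminal]
20. n11.idx = 8  [D.cnt + 6]
21. n15.off = "xv"  ["xv"]
22. n16.sig = "nm"  [terminal]
23. n15.val = -9  [len(f.sig) - 11]
24. n15.ok = "pxv"  ["p" ++ B.off]
25. n15.fin = "nmw"  [f.sig ++ "w"]
26. n6.off = 6  [D.idx - 2]
27. n6.sig = false  [S.ok == false]
28. n6.idx = "yv"  ["yv"]
29. n17.off = "mr"  ["mr"]
30. n18.cnt = 19  [19]
31. n18.pre = -9  [len(B.off) - 11]
32. n19.wid = true  [terminal]
33. n20.sig = "nz"  [terminal]
34. n18.idx = 15  [D.cnt * -1 + 34]
35. n21.sig = "xz"  [terminal]
36. n17.val = -6  [-6]
37. n17.ok = "xq"  ["xq"]
38. n17.fin = "xzmr"  [f.sig ++ B.off]
39. n22.mk = 18  [len(B.fin) + 14]
40. n23.cnt = true  [terminal]
41. n24.cnt = false  [terminal]
42. n22.ok = false  [S.mk > 18]
43. n22.depth = -3  [S.mk - 21]
44. n5.depth = true  [C.sig == false]
45. n0.ok = true  [d.wid and S₁.ok]
46. n0.depth = 1  [S₀.mk - 18]

6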